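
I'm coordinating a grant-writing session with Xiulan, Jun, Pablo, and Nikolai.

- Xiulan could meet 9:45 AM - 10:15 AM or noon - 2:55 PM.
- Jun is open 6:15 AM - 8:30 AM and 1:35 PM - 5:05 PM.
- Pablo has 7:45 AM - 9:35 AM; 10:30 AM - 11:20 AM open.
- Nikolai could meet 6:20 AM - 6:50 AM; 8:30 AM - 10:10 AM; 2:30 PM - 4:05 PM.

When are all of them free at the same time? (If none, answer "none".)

Xiulan ∩ Jun: 13:35-14:55.
Xiulan ∩ Jun ∩ Pablo: ∅.
Xiulan ∩ Jun ∩ Pablo ∩ Nikolai: ∅.
There is no time when everyone is free.

none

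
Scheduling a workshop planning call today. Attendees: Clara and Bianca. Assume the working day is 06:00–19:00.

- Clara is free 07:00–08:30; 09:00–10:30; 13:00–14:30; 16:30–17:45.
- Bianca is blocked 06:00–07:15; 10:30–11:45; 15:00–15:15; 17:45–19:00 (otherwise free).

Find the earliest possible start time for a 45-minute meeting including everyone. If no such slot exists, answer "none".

07:15

Clara free: 07:00-08:30, 09:00-10:30, 13:00-14:30, 16:30-17:45.
Bianca free: 07:15-10:30, 11:45-15:00, 15:15-17:45 (invert busy blocks within the working day).
Clara ∩ Bianca: 07:15-08:30, 09:00-10:30, 13:00-14:30, 16:30-17:45.
The first common window of at least 45 minutes is 07:15-08:30, so the earliest start is 07:15.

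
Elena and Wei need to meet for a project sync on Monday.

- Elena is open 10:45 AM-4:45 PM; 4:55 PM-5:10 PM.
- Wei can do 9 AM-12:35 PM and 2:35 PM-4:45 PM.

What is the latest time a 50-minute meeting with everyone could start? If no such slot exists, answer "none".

Elena ∩ Wei: 10:45-12:35, 14:35-16:45.
The last common window of at least 50 minutes is 14:35-16:45; a 50-minute meeting can start as late as 15:55 and still end by 16:45.

15:55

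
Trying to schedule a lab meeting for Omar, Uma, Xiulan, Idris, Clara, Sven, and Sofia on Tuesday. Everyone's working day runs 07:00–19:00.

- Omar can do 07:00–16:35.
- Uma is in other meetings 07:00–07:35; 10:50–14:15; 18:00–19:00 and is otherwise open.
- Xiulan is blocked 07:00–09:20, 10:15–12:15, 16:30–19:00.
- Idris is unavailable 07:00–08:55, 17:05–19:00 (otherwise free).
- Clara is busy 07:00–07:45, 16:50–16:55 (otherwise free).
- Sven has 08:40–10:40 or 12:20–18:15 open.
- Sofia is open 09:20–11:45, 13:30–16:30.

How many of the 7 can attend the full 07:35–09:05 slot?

Omar free: 07:00-16:35.
Uma free: 07:35-10:50, 14:15-18:00 (invert busy blocks within the working day).
Xiulan free: 09:20-10:15, 12:15-16:30 (invert busy blocks within the working day).
Idris free: 08:55-17:05 (invert busy blocks within the working day).
Clara free: 07:45-16:50, 16:55-19:00 (invert busy blocks within the working day).
Sven free: 08:40-10:40, 12:20-18:15.
Sofia free: 09:20-11:45, 13:30-16:30.
Omar and Uma can make the full 07:35-09:05 slot — that's 2.

2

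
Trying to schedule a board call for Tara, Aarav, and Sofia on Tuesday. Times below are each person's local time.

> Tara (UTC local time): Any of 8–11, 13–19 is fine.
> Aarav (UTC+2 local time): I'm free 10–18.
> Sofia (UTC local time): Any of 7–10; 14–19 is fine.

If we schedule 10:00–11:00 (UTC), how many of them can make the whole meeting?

2

Tara in UTC: 08:00-11:00, 13:00-19:00.
Aarav in UTC: 08:00-16:00 (subtract 2h to convert from UTC+2).
Sofia in UTC: 07:00-10:00, 14:00-19:00.
Tara and Aarav can make the full 10:00-11:00 slot — that's 2.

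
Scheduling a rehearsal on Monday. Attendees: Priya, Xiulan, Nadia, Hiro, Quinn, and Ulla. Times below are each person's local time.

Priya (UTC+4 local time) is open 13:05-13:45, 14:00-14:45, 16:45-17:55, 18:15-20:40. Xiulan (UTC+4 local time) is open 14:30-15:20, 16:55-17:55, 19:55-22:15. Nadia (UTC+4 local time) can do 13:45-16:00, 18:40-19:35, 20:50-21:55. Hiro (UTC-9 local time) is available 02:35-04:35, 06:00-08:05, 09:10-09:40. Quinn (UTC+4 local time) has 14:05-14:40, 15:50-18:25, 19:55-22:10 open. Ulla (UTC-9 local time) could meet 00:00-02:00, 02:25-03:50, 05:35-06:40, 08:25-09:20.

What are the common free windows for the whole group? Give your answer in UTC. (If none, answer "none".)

Priya in UTC: 09:05-09:45, 10:00-10:45, 12:45-13:55, 14:15-16:40 (subtract 4h to convert from UTC+4).
Xiulan in UTC: 10:30-11:20, 12:55-13:55, 15:55-18:15 (subtract 4h to convert from UTC+4).
Nadia in UTC: 09:45-12:00, 14:40-15:35, 16:50-17:55 (subtract 4h to convert from UTC+4).
Hiro in UTC: 11:35-13:35, 15:00-17:05, 18:10-18:40 (add 9h to convert from UTC-9).
Quinn in UTC: 10:05-10:40, 11:50-14:25, 15:55-18:10 (subtract 4h to convert from UTC+4).
Ulla in UTC: 09:00-11:00, 11:25-12:50, 14:35-15:40, 17:25-18:20 (add 9h to convert from UTC-9).
Priya ∩ Xiulan: 10:30-10:45, 12:55-13:55, 15:55-16:40.
Priya ∩ Xiulan ∩ Nadia: 10:30-10:45.
Priya ∩ Xiulan ∩ Nadia ∩ Hiro: ∅.
Priya ∩ Xiulan ∩ Nadia ∩ Hiro ∩ Quinn: ∅.
Priya ∩ Xiulan ∩ Nadia ∩ Hiro ∩ Quinn ∩ Ulla: ∅.
There is no time when everyone is free.

none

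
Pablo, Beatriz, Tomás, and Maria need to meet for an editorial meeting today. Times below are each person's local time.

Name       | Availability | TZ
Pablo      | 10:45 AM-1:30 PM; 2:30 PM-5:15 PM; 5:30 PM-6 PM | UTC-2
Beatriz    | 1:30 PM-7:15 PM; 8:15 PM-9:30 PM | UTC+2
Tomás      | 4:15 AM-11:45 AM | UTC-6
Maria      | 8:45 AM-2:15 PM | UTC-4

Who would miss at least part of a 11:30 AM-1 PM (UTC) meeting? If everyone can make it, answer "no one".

Maria, Pablo

Pablo in UTC: 12:45-15:30, 16:30-19:15, 19:30-20:00 (add 2h to convert from UTC-2).
Beatriz in UTC: 11:30-17:15, 18:15-19:30 (subtract 2h to convert from UTC+2).
Tomás in UTC: 10:15-17:45 (add 6h to convert from UTC-6).
Maria in UTC: 12:45-18:15 (add 4h to convert from UTC-4).
Pablo: not fully free for 11:30-13:00. Beatriz: free for 11:30-13:00. Tomás: free for 11:30-13:00. Maria: not fully free for 11:30-13:00.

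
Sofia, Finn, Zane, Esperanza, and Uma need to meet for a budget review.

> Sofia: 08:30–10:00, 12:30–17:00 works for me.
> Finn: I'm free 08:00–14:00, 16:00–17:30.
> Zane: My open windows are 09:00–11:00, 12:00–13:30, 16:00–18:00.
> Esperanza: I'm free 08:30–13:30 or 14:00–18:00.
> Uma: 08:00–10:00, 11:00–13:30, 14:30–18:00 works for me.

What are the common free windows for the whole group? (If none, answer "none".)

09:00-10:00, 12:30-13:30, 16:00-17:00

Sofia ∩ Finn: 08:30-10:00, 12:30-14:00, 16:00-17:00.
Sofia ∩ Finn ∩ Zane: 09:00-10:00, 12:30-13:30, 16:00-17:00.
Sofia ∩ Finn ∩ Zane ∩ Esperanza: 09:00-10:00, 12:30-13:30, 16:00-17:00.
Sofia ∩ Finn ∩ Zane ∩ Esperanza ∩ Uma: 09:00-10:00, 12:30-13:30, 16:00-17:00.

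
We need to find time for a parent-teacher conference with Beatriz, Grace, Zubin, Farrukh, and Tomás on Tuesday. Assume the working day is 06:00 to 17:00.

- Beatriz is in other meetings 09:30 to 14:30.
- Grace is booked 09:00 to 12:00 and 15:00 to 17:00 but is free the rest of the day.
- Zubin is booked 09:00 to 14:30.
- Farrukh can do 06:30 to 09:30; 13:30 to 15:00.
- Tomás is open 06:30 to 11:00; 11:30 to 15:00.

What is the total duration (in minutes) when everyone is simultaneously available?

Beatriz free: 06:00-09:30, 14:30-17:00 (invert busy blocks within the working day).
Grace free: 06:00-09:00, 12:00-15:00 (invert busy blocks within the working day).
Zubin free: 06:00-09:00, 14:30-17:00 (invert busy blocks within the working day).
Farrukh free: 06:30-09:30, 13:30-15:00.
Tomás free: 06:30-11:00, 11:30-15:00.
Beatriz ∩ Grace: 06:00-09:00, 14:30-15:00.
Beatriz ∩ Grace ∩ Zubin: 06:00-09:00, 14:30-15:00.
Beatriz ∩ Grace ∩ Zubin ∩ Farrukh: 06:30-09:00, 14:30-15:00.
Beatriz ∩ Grace ∩ Zubin ∩ Farrukh ∩ Tomás: 06:30-09:00, 14:30-15:00.
Summing the common windows: 150 + 30 = 180 minutes.

180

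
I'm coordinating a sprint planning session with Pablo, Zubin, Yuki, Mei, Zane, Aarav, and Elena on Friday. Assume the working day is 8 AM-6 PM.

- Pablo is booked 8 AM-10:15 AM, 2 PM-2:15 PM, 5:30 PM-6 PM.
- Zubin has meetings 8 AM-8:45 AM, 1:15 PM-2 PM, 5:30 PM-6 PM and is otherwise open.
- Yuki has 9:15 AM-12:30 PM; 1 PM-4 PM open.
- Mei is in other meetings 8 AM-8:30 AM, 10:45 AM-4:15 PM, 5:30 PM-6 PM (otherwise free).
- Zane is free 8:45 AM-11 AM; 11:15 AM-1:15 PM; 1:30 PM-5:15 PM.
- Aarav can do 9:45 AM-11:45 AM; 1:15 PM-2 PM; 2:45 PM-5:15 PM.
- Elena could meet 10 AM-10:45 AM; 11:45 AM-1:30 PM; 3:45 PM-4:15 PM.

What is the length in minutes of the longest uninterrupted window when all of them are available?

Pablo free: 10:15-14:00, 14:15-17:30 (invert busy blocks within the working day).
Zubin free: 08:45-13:15, 14:00-17:30 (invert busy blocks within the working day).
Yuki free: 09:15-12:30, 13:00-16:00.
Mei free: 08:30-10:45, 16:15-17:30 (invert busy blocks within the working day).
Zane free: 08:45-11:00, 11:15-13:15, 13:30-17:15.
Aarav free: 09:45-11:45, 13:15-14:00, 14:45-17:15.
Elena free: 10:00-10:45, 11:45-13:30, 15:45-16:15.
Pablo ∩ Zubin: 10:15-13:15, 14:15-17:30.
Pablo ∩ Zubin ∩ Yuki: 10:15-12:30, 13:00-13:15, 14:15-16:00.
Pablo ∩ Zubin ∩ Yuki ∩ Mei: 10:15-10:45.
Pablo ∩ Zubin ∩ Yuki ∩ Mei ∩ Zane: 10:15-10:45.
Pablo ∩ Zubin ∩ Yuki ∩ Mei ∩ Zane ∩ Aarav: 10:15-10:45.
Pablo ∩ Zubin ∩ Yuki ∩ Mei ∩ Zane ∩ Aarav ∩ Elena: 10:15-10:45.
The longest is 10:15-10:45 at 30 minutes.

30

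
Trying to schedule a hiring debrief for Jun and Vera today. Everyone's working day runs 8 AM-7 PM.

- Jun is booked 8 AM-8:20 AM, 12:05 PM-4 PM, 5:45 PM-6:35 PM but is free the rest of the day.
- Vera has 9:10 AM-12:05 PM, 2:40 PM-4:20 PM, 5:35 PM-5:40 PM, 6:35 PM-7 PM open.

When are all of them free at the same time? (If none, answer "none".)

Jun free: 08:20-12:05, 16:00-17:45, 18:35-19:00 (invert busy blocks within the working day).
Vera free: 09:10-12:05, 14:40-16:20, 17:35-17:40, 18:35-19:00.
Jun ∩ Vera: 09:10-12:05, 16:00-16:20, 17:35-17:40, 18:35-19:00.

09:10-12:05, 16:00-16:20, 17:35-17:40, 18:35-19:00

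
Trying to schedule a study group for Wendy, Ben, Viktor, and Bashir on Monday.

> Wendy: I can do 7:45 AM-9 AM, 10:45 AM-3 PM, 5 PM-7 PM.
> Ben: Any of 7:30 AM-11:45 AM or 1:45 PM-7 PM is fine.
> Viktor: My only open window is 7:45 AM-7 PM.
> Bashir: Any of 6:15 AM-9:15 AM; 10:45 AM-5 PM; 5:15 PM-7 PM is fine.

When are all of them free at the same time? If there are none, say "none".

Wendy ∩ Ben: 07:45-09:00, 10:45-11:45, 13:45-15:00, 17:00-19:00.
Wendy ∩ Ben ∩ Viktor: 07:45-09:00, 10:45-11:45, 13:45-15:00, 17:00-19:00.
Wendy ∩ Ben ∩ Viktor ∩ Bashir: 07:45-09:00, 10:45-11:45, 13:45-15:00, 17:15-19:00.

07:45-09:00, 10:45-11:45, 13:45-15:00, 17:15-19:00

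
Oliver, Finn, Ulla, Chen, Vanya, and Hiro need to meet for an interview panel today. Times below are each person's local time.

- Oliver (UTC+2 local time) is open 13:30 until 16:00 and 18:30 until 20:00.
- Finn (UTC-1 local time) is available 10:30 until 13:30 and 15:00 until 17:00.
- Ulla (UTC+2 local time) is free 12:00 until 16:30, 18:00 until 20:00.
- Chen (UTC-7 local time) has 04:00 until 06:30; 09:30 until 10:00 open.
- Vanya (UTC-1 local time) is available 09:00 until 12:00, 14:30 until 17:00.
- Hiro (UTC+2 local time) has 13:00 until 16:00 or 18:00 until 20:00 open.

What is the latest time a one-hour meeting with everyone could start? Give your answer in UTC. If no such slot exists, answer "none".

Oliver in UTC: 11:30-14:00, 16:30-18:00 (subtract 2h to convert from UTC+2).
Finn in UTC: 11:30-14:30, 16:00-18:00 (add 1h to convert from UTC-1).
Ulla in UTC: 10:00-14:30, 16:00-18:00 (subtract 2h to convert from UTC+2).
Chen in UTC: 11:00-13:30, 16:30-17:00 (add 7h to convert from UTC-7).
Vanya in UTC: 10:00-13:00, 15:30-18:00 (add 1h to convert from UTC-1).
Hiro in UTC: 11:00-14:00, 16:00-18:00 (subtract 2h to convert from UTC+2).
Oliver ∩ Finn: 11:30-14:00, 16:30-18:00.
Oliver ∩ Finn ∩ Ulla: 11:30-14:00, 16:30-18:00.
Oliver ∩ Finn ∩ Ulla ∩ Chen: 11:30-13:30, 16:30-17:00.
Oliver ∩ Finn ∩ Ulla ∩ Chen ∩ Vanya: 11:30-13:00, 16:30-17:00.
Oliver ∩ Finn ∩ Ulla ∩ Chen ∩ Vanya ∩ Hiro: 11:30-13:00, 16:30-17:00.
The last common window of at least 60 minutes is 11:30-13:00; a 60-minute meeting can start as late as 12:00 and still end by 13:00.

12:00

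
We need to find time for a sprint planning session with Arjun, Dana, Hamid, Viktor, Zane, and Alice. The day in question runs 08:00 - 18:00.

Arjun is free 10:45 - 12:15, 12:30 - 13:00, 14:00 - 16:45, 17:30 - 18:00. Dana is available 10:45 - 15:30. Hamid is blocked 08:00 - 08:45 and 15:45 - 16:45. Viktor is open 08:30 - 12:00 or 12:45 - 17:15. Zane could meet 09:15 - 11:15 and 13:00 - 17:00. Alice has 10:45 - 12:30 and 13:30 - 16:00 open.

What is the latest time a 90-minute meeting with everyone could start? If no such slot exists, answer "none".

14:00

Arjun free: 10:45-12:15, 12:30-13:00, 14:00-16:45, 17:30-18:00.
Dana free: 10:45-15:30.
Hamid free: 08:45-15:45, 16:45-18:00 (invert busy blocks within the working day).
Viktor free: 08:30-12:00, 12:45-17:15.
Zane free: 09:15-11:15, 13:00-17:00.
Alice free: 10:45-12:30, 13:30-16:00.
Arjun ∩ Dana: 10:45-12:15, 12:30-13:00, 14:00-15:30.
Arjun ∩ Dana ∩ Hamid: 10:45-12:15, 12:30-13:00, 14:00-15:30.
Arjun ∩ Dana ∩ Hamid ∩ Viktor: 10:45-12:00, 12:45-13:00, 14:00-15:30.
Arjun ∩ Dana ∩ Hamid ∩ Viktor ∩ Zane: 10:45-11:15, 14:00-15:30.
Arjun ∩ Dana ∩ Hamid ∩ Viktor ∩ Zane ∩ Alice: 10:45-11:15, 14:00-15:30.
Those are the intersection windows.
The last common window of at least 90 minutes is 14:00-15:30; a 90-minute meeting can start as late as 14:00 and still end by 15:30.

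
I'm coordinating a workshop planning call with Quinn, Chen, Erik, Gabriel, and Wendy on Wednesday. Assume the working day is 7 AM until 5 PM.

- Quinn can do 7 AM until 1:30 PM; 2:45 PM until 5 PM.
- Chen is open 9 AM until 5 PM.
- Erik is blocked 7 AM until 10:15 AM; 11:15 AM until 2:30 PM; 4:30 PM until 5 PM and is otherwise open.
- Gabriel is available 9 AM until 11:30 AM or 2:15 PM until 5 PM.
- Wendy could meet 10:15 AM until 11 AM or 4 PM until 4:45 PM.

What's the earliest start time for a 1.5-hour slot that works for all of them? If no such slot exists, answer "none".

none

Quinn free: 07:00-13:30, 14:45-17:00.
Chen free: 09:00-17:00.
Erik free: 10:15-11:15, 14:30-16:30 (invert busy blocks within the working day).
Gabriel free: 09:00-11:30, 14:15-17:00.
Wendy free: 10:15-11:00, 16:00-16:45.
Quinn ∩ Chen: 09:00-13:30, 14:45-17:00.
Quinn ∩ Chen ∩ Erik: 10:15-11:15, 14:45-16:30.
Quinn ∩ Chen ∩ Erik ∩ Gabriel: 10:15-11:15, 14:45-16:30.
Quinn ∩ Chen ∩ Erik ∩ Gabriel ∩ Wendy: 10:15-11:00, 16:00-16:30.
Those are the intersection windows.
No common window is at least 90 minutes long.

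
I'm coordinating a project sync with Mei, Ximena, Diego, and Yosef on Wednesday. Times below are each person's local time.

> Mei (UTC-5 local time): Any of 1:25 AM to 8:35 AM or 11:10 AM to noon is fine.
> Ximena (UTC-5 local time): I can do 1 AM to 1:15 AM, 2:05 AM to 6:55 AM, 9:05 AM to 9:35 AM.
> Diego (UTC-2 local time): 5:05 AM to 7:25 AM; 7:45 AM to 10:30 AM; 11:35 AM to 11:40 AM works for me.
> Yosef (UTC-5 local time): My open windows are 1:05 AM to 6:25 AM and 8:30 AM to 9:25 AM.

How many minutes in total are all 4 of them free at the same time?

240

Mei in UTC: 06:25-13:35, 16:10-17:00 (add 5h to convert from UTC-5).
Ximena in UTC: 06:00-06:15, 07:05-11:55, 14:05-14:35 (add 5h to convert from UTC-5).
Diego in UTC: 07:05-09:25, 09:45-12:30, 13:35-13:40 (add 2h to convert from UTC-2).
Yosef in UTC: 06:05-11:25, 13:30-14:25 (add 5h to convert from UTC-5).
Mei ∩ Ximena: 07:05-11:55.
Mei ∩ Ximena ∩ Diego: 07:05-09:25, 09:45-11:55.
Mei ∩ Ximena ∩ Diego ∩ Yosef: 07:05-09:25, 09:45-11:25.
Summing the common windows: 140 + 100 = 240 minutes.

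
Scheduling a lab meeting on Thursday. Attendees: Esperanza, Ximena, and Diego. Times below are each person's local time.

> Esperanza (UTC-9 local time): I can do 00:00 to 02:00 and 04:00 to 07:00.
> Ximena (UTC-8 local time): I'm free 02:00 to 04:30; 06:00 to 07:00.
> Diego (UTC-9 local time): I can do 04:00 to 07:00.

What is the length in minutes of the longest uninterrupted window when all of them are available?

Esperanza in UTC: 09:00-11:00, 13:00-16:00 (add 9h to convert from UTC-9).
Ximena in UTC: 10:00-12:30, 14:00-15:00 (add 8h to convert from UTC-8).
Diego in UTC: 13:00-16:00 (add 9h to convert from UTC-9).
Esperanza ∩ Ximena: 10:00-11:00, 14:00-15:00.
Esperanza ∩ Ximena ∩ Diego: 14:00-15:00.
So the common availability across everyone is 14:00-15:00.
The longest is 14:00-15:00 at 60 minutes.

60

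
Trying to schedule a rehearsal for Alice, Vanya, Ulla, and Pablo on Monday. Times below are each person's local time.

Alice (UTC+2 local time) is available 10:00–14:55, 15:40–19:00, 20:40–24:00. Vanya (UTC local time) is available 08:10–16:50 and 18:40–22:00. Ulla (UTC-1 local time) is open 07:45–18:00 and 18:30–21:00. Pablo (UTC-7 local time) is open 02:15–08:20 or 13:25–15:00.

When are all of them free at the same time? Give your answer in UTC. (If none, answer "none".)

09:15-12:55, 13:40-15:20, 20:25-22:00

Alice in UTC: 08:00-12:55, 13:40-17:00, 18:40-22:00 (subtract 2h to convert from UTC+2).
Vanya in UTC: 08:10-16:50, 18:40-22:00.
Ulla in UTC: 08:45-19:00, 19:30-22:00 (add 1h to convert from UTC-1).
Pablo in UTC: 09:15-15:20, 20:25-22:00 (add 7h to convert from UTC-7).
Alice ∩ Vanya: 08:10-12:55, 13:40-16:50, 18:40-22:00.
Alice ∩ Vanya ∩ Ulla: 08:45-12:55, 13:40-16:50, 18:40-19:00, 19:30-22:00.
Alice ∩ Vanya ∩ Ulla ∩ Pablo: 09:15-12:55, 13:40-15:20, 20:25-22:00.
So the common availability across everyone is 09:15-12:55, 13:40-15:20, 20:25-22:00.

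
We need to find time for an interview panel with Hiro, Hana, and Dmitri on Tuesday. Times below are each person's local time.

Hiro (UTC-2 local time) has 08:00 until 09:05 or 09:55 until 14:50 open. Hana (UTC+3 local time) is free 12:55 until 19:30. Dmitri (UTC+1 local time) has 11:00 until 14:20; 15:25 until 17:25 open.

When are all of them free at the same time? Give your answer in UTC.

Hiro in UTC: 10:00-11:05, 11:55-16:50 (add 2h to convert from UTC-2).
Hana in UTC: 09:55-16:30 (subtract 3h to convert from UTC+3).
Dmitri in UTC: 10:00-13:20, 14:25-16:25 (subtract 1h to convert from UTC+1).
Hiro ∩ Hana: 10:00-11:05, 11:55-16:30.
Hiro ∩ Hana ∩ Dmitri: 10:00-11:05, 11:55-13:20, 14:25-16:25.
So the common availability across everyone is 10:00-11:05, 11:55-13:20, 14:25-16:25.

10:00-11:05, 11:55-13:20, 14:25-16:25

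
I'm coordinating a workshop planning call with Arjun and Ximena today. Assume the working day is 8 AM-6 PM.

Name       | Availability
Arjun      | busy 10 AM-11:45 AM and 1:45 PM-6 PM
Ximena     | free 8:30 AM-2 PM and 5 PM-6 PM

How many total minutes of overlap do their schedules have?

Arjun free: 08:00-10:00, 11:45-13:45 (invert busy blocks within the working day).
Ximena free: 08:30-14:00, 17:00-18:00.
Arjun ∩ Ximena: 08:30-10:00, 11:45-13:45.
Summing the common windows: 90 + 120 = 210 minutes.

210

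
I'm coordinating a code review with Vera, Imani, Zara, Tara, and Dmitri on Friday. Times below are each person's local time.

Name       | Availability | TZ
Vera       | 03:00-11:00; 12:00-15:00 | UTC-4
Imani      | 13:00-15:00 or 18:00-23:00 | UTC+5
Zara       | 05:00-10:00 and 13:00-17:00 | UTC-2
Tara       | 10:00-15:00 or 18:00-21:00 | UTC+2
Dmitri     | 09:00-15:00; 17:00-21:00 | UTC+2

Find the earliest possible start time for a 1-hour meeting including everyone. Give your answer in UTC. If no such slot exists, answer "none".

08:00

Vera in UTC: 07:00-15:00, 16:00-19:00 (add 4h to convert from UTC-4).
Imani in UTC: 08:00-10:00, 13:00-18:00 (subtract 5h to convert from UTC+5).
Zara in UTC: 07:00-12:00, 15:00-19:00 (add 2h to convert from UTC-2).
Tara in UTC: 08:00-13:00, 16:00-19:00 (subtract 2h to convert from UTC+2).
Dmitri in UTC: 07:00-13:00, 15:00-19:00 (subtract 2h to convert from UTC+2).
Vera ∩ Imani: 08:00-10:00, 13:00-15:00, 16:00-18:00.
Vera ∩ Imani ∩ Zara: 08:00-10:00, 16:00-18:00.
Vera ∩ Imani ∩ Zara ∩ Tara: 08:00-10:00, 16:00-18:00.
Vera ∩ Imani ∩ Zara ∩ Tara ∩ Dmitri: 08:00-10:00, 16:00-18:00.
So the common availability across everyone is 08:00-10:00, 16:00-18:00.
The first common window of at least 60 minutes is 08:00-10:00, so the earliest start is 08:00.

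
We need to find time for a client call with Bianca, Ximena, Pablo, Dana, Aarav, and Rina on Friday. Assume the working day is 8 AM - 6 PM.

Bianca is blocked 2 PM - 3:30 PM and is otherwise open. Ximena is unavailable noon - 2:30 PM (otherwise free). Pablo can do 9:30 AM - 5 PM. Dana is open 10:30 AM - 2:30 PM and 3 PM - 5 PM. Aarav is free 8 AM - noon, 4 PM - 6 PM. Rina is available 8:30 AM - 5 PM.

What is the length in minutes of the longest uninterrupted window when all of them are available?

90

Bianca free: 08:00-14:00, 15:30-18:00 (invert busy blocks within the working day).
Ximena free: 08:00-12:00, 14:30-18:00 (invert busy blocks within the working day).
Pablo free: 09:30-17:00.
Dana free: 10:30-14:30, 15:00-17:00.
Aarav free: 08:00-12:00, 16:00-18:00.
Rina free: 08:30-17:00.
Bianca ∩ Ximena: 08:00-12:00, 15:30-18:00.
Bianca ∩ Ximena ∩ Pablo: 09:30-12:00, 15:30-17:00.
Bianca ∩ Ximena ∩ Pablo ∩ Dana: 10:30-12:00, 15:30-17:00.
Bianca ∩ Ximena ∩ Pablo ∩ Dana ∩ Aarav: 10:30-12:00, 16:00-17:00.
Bianca ∩ Ximena ∩ Pablo ∩ Dana ∩ Aarav ∩ Rina: 10:30-12:00, 16:00-17:00.
The longest is 10:30-12:00 at 90 minutes.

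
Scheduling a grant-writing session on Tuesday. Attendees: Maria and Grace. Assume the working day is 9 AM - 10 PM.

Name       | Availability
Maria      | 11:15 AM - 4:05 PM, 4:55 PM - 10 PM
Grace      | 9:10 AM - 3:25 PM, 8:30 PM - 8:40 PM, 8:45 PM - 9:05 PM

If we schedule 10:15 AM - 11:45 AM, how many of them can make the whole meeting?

Grace can make the full 10:15-11:45 slot — that's 1.

1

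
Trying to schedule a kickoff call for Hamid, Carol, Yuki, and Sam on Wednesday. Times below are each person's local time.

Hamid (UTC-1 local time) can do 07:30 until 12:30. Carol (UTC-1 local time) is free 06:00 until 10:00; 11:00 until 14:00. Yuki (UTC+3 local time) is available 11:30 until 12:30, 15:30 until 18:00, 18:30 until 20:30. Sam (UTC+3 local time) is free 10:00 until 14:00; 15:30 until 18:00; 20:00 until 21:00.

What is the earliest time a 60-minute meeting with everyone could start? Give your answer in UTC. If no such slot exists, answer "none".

08:30

Hamid in UTC: 08:30-13:30 (add 1h to convert from UTC-1).
Carol in UTC: 07:00-11:00, 12:00-15:00 (add 1h to convert from UTC-1).
Yuki in UTC: 08:30-09:30, 12:30-15:00, 15:30-17:30 (subtract 3h to convert from UTC+3).
Sam in UTC: 07:00-11:00, 12:30-15:00, 17:00-18:00 (subtract 3h to convert from UTC+3).
Hamid ∩ Carol: 08:30-11:00, 12:00-13:30.
Hamid ∩ Carol ∩ Yuki: 08:30-09:30, 12:30-13:30.
Hamid ∩ Carol ∩ Yuki ∩ Sam: 08:30-09:30, 12:30-13:30.
The first common window of at least 60 minutes is 08:30-09:30, so the earliest start is 08:30.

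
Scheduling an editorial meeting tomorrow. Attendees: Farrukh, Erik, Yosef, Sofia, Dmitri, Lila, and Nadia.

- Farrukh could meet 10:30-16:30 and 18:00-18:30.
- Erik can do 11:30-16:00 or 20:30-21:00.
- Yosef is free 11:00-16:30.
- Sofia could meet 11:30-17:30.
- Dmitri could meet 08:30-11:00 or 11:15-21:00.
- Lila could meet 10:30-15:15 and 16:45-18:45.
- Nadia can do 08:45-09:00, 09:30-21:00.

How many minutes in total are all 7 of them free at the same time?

225

Farrukh ∩ Erik: 11:30-16:00.
Farrukh ∩ Erik ∩ Yosef: 11:30-16:00.
Farrukh ∩ Erik ∩ Yosef ∩ Sofia: 11:30-16:00.
Farrukh ∩ Erik ∩ Yosef ∩ Sofia ∩ Dmitri: 11:30-16:00.
Farrukh ∩ Erik ∩ Yosef ∩ Sofia ∩ Dmitri ∩ Lila: 11:30-15:15.
Farrukh ∩ Erik ∩ Yosef ∩ Sofia ∩ Dmitri ∩ Lila ∩ Nadia: 11:30-15:15.
So the common availability across everyone is 11:30-15:15.
That's a single block of 225 minutes.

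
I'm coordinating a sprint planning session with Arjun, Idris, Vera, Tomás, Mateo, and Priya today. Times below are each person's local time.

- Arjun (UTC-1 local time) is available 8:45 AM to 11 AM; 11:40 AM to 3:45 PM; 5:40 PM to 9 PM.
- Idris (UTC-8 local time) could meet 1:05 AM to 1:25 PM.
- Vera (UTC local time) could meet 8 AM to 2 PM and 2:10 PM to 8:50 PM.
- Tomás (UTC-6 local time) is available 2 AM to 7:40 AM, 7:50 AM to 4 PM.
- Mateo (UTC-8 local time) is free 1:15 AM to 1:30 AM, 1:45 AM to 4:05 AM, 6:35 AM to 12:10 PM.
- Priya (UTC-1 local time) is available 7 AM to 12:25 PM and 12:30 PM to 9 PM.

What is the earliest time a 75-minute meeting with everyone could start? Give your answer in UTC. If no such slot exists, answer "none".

Arjun in UTC: 09:45-12:00, 12:40-16:45, 18:40-22:00 (add 1h to convert from UTC-1).
Idris in UTC: 09:05-21:25 (add 8h to convert from UTC-8).
Vera in UTC: 08:00-14:00, 14:10-20:50.
Tomás in UTC: 08:00-13:40, 13:50-22:00 (add 6h to convert from UTC-6).
Mateo in UTC: 09:15-09:30, 09:45-12:05, 14:35-20:10 (add 8h to convert from UTC-8).
Priya in UTC: 08:00-13:25, 13:30-22:00 (add 1h to convert from UTC-1).
Arjun ∩ Idris: 09:45-12:00, 12:40-16:45, 18:40-21:25.
Arjun ∩ Idris ∩ Vera: 09:45-12:00, 12:40-14:00, 14:10-16:45, 18:40-20:50.
Arjun ∩ Idris ∩ Vera ∩ Tomás: 09:45-12:00, 12:40-13:40, 13:50-14:00, 14:10-16:45, 18:40-20:50.
Arjun ∩ Idris ∩ Vera ∩ Tomás ∩ Mateo: 09:45-12:00, 14:35-16:45, 18:40-20:10.
Arjun ∩ Idris ∩ Vera ∩ Tomás ∩ Mateo ∩ Priya: 09:45-12:00, 14:35-16:45, 18:40-20:10.
The first common window of at least 75 minutes is 09:45-12:00, so the earliest start is 09:45.

09:45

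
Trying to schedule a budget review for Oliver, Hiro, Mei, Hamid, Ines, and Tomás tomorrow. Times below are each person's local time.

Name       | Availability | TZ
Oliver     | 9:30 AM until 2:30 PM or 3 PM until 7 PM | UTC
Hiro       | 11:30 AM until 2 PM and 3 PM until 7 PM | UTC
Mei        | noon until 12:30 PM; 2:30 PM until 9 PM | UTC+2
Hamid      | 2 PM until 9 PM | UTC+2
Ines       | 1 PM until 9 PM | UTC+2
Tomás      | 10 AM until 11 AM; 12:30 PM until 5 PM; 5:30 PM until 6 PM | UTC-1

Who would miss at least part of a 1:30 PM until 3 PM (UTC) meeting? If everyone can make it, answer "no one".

Hiro, Oliver

Oliver in UTC: 09:30-14:30, 15:00-19:00.
Hiro in UTC: 11:30-14:00, 15:00-19:00.
Mei in UTC: 10:00-10:30, 12:30-19:00 (subtract 2h to convert from UTC+2).
Hamid in UTC: 12:00-19:00 (subtract 2h to convert from UTC+2).
Ines in UTC: 11:00-19:00 (subtract 2h to convert from UTC+2).
Tomás in UTC: 11:00-12:00, 13:30-18:00, 18:30-19:00 (add 1h to convert from UTC-1).
Oliver: not fully free for 13:30-15:00. Hiro: not fully free for 13:30-15:00. Mei: free for 13:30-15:00. Hamid: free for 13:30-15:00. Ines: free for 13:30-15:00. Tomás: free for 13:30-15:00.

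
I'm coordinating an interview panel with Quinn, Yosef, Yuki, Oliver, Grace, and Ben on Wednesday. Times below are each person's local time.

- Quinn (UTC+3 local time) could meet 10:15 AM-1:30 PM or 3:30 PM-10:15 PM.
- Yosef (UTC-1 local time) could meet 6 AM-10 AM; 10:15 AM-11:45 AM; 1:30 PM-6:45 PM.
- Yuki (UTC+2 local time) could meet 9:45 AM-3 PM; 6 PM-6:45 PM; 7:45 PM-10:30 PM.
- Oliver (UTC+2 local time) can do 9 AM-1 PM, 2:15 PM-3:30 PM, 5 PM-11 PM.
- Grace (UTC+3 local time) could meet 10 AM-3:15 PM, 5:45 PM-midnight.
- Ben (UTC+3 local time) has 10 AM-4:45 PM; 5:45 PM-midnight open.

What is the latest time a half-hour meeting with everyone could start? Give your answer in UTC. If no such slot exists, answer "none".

18:45

Quinn in UTC: 07:15-10:30, 12:30-19:15 (subtract 3h to convert from UTC+3).
Yosef in UTC: 07:00-11:00, 11:15-12:45, 14:30-19:45 (add 1h to convert from UTC-1).
Yuki in UTC: 07:45-13:00, 16:00-16:45, 17:45-20:30 (subtract 2h to convert from UTC+2).
Oliver in UTC: 07:00-11:00, 12:15-13:30, 15:00-21:00 (subtract 2h to convert from UTC+2).
Grace in UTC: 07:00-12:15, 14:45-21:00 (subtract 3h to convert from UTC+3).
Ben in UTC: 07:00-13:45, 14:45-21:00 (subtract 3h to convert from UTC+3).
Quinn ∩ Yosef: 07:15-10:30, 12:30-12:45, 14:30-19:15.
Quinn ∩ Yosef ∩ Yuki: 07:45-10:30, 12:30-12:45, 16:00-16:45, 17:45-19:15.
Quinn ∩ Yosef ∩ Yuki ∩ Oliver: 07:45-10:30, 12:30-12:45, 16:00-16:45, 17:45-19:15.
Quinn ∩ Yosef ∩ Yuki ∩ Oliver ∩ Grace: 07:45-10:30, 16:00-16:45, 17:45-19:15.
Quinn ∩ Yosef ∩ Yuki ∩ Oliver ∩ Grace ∩ Ben: 07:45-10:30, 16:00-16:45, 17:45-19:15.
The last common window of at least 30 minutes is 17:45-19:15; a 30-minute meeting can start as late as 18:45 and still end by 19:15.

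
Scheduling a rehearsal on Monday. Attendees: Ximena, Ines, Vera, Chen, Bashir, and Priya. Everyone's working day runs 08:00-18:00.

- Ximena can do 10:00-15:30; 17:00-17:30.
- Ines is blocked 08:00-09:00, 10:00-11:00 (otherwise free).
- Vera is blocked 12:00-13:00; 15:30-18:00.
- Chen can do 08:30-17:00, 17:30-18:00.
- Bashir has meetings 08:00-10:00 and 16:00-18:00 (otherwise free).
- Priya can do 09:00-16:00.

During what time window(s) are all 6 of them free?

Ximena free: 10:00-15:30, 17:00-17:30.
Ines free: 09:00-10:00, 11:00-18:00 (invert busy blocks within the working day).
Vera free: 08:00-12:00, 13:00-15:30 (invert busy blocks within the working day).
Chen free: 08:30-17:00, 17:30-18:00.
Bashir free: 10:00-16:00 (invert busy blocks within the working day).
Priya free: 09:00-16:00.
Ximena ∩ Ines: 11:00-15:30, 17:00-17:30.
Ximena ∩ Ines ∩ Vera: 11:00-12:00, 13:00-15:30.
Ximena ∩ Ines ∩ Vera ∩ Chen: 11:00-12:00, 13:00-15:30.
Ximena ∩ Ines ∩ Vera ∩ Chen ∩ Bashir: 11:00-12:00, 13:00-15:30.
Ximena ∩ Ines ∩ Vera ∩ Chen ∩ Bashir ∩ Priya: 11:00-12:00, 13:00-15:30.

11:00-12:00, 13:00-15:30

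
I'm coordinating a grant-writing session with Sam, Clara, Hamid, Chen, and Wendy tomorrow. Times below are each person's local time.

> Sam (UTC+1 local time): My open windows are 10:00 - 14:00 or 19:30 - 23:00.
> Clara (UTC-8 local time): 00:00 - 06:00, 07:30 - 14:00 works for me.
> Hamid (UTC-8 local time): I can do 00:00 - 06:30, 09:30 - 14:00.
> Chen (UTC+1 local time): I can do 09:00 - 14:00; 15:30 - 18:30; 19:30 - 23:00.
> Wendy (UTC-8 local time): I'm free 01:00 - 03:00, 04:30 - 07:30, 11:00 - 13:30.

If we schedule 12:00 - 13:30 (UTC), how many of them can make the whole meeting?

Sam in UTC: 09:00-13:00, 18:30-22:00 (subtract 1h to convert from UTC+1).
Clara in UTC: 08:00-14:00, 15:30-22:00 (add 8h to convert from UTC-8).
Hamid in UTC: 08:00-14:30, 17:30-22:00 (add 8h to convert from UTC-8).
Chen in UTC: 08:00-13:00, 14:30-17:30, 18:30-22:00 (subtract 1h to convert from UTC+1).
Wendy in UTC: 09:00-11:00, 12:30-15:30, 19:00-21:30 (add 8h to convert from UTC-8).
Clara and Hamid can make the full 12:00-13:30 slot — that's 2.

2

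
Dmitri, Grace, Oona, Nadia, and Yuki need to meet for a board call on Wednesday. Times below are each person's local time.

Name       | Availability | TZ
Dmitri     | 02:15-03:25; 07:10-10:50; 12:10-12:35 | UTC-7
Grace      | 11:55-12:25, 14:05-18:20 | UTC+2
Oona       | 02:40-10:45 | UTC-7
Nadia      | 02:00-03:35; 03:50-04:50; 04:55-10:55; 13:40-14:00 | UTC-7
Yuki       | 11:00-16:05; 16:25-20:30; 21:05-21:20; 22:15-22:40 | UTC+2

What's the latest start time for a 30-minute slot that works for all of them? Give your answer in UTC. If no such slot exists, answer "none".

15:50

Dmitri in UTC: 09:15-10:25, 14:10-17:50, 19:10-19:35 (add 7h to convert from UTC-7).
Grace in UTC: 09:55-10:25, 12:05-16:20 (subtract 2h to convert from UTC+2).
Oona in UTC: 09:40-17:45 (add 7h to convert from UTC-7).
Nadia in UTC: 09:00-10:35, 10:50-11:50, 11:55-17:55, 20:40-21:00 (add 7h to convert from UTC-7).
Yuki in UTC: 09:00-14:05, 14:25-18:30, 19:05-19:20, 20:15-20:40 (subtract 2h to convert from UTC+2).
Dmitri ∩ Grace: 09:55-10:25, 14:10-16:20.
Dmitri ∩ Grace ∩ Oona: 09:55-10:25, 14:10-16:20.
Dmitri ∩ Grace ∩ Oona ∩ Nadia: 09:55-10:25, 14:10-16:20.
Dmitri ∩ Grace ∩ Oona ∩ Nadia ∩ Yuki: 09:55-10:25, 14:25-16:20.
The last common window of at least 30 minutes is 14:25-16:20; a 30-minute meeting can start as late as 15:50 and still end by 16:20.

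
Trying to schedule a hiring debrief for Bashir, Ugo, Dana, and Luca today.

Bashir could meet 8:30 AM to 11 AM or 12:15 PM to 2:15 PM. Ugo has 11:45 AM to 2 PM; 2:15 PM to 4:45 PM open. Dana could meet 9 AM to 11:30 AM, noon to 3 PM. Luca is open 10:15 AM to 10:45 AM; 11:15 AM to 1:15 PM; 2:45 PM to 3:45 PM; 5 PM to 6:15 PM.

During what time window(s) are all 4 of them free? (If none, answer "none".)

Bashir ∩ Ugo: 12:15-14:00.
Bashir ∩ Ugo ∩ Dana: 12:15-14:00.
Bashir ∩ Ugo ∩ Dana ∩ Luca: 12:15-13:15.
Those are the intersection windows.

12:15-13:15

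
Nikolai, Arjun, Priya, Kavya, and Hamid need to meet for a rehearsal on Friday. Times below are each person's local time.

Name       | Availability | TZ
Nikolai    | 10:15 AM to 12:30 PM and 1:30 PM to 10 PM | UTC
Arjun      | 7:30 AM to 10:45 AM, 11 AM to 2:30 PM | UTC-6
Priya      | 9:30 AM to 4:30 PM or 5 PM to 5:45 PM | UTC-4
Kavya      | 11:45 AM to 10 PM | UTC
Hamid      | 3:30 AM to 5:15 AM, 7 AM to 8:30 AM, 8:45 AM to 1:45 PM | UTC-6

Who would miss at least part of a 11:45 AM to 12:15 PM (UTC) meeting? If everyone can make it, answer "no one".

Arjun, Hamid, Priya

Nikolai in UTC: 10:15-12:30, 13:30-22:00.
Arjun in UTC: 13:30-16:45, 17:00-20:30 (add 6h to convert from UTC-6).
Priya in UTC: 13:30-20:30, 21:00-21:45 (add 4h to convert from UTC-4).
Kavya in UTC: 11:45-22:00.
Hamid in UTC: 09:30-11:15, 13:00-14:30, 14:45-19:45 (add 6h to convert from UTC-6).
Nikolai: free for 11:45-12:15. Arjun: not fully free for 11:45-12:15. Priya: not fully free for 11:45-12:15. Kavya: free for 11:45-12:15. Hamid: not fully free for 11:45-12:15.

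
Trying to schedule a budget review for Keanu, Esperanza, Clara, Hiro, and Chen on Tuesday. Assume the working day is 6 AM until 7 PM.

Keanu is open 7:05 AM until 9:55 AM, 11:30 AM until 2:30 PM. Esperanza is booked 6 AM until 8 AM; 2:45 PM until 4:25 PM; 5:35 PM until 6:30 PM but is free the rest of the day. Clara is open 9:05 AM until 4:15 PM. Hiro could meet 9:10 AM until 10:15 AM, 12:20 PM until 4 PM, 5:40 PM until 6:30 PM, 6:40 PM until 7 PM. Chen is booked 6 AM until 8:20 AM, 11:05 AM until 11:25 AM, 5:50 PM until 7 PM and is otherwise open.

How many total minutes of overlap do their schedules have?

Keanu free: 07:05-09:55, 11:30-14:30.
Esperanza free: 08:00-14:45, 16:25-17:35, 18:30-19:00 (invert busy blocks within the working day).
Clara free: 09:05-16:15.
Hiro free: 09:10-10:15, 12:20-16:00, 17:40-18:30, 18:40-19:00.
Chen free: 08:20-11:05, 11:25-17:50 (invert busy blocks within the working day).
Keanu ∩ Esperanza: 08:00-09:55, 11:30-14:30.
Keanu ∩ Esperanza ∩ Clara: 09:05-09:55, 11:30-14:30.
Keanu ∩ Esperanza ∩ Clara ∩ Hiro: 09:10-09:55, 12:20-14:30.
Keanu ∩ Esperanza ∩ Clara ∩ Hiro ∩ Chen: 09:10-09:55, 12:20-14:30.
Those are the intersection windows.
Summing the common windows: 45 + 130 = 175 minutes.

175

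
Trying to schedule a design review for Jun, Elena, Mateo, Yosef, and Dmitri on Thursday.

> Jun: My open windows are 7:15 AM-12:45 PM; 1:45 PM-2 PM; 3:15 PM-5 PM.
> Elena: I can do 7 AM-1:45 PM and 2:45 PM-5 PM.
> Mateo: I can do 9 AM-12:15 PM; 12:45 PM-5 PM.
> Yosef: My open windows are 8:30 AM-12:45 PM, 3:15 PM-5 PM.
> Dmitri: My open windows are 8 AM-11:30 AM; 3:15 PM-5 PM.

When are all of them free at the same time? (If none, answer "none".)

09:00-11:30, 15:15-17:00

Jun ∩ Elena: 07:15-12:45, 15:15-17:00.
Jun ∩ Elena ∩ Mateo: 09:00-12:15, 15:15-17:00.
Jun ∩ Elena ∩ Mateo ∩ Yosef: 09:00-12:15, 15:15-17:00.
Jun ∩ Elena ∩ Mateo ∩ Yosef ∩ Dmitri: 09:00-11:30, 15:15-17:00.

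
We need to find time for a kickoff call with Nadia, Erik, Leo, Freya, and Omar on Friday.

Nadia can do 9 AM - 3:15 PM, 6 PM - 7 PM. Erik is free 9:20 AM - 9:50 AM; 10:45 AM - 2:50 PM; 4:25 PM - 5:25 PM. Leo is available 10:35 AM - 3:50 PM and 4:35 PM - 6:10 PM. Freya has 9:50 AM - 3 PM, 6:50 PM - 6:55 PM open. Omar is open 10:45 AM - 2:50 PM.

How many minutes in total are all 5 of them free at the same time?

245

Nadia ∩ Erik: 09:20-09:50, 10:45-14:50.
Nadia ∩ Erik ∩ Leo: 10:45-14:50.
Nadia ∩ Erik ∩ Leo ∩ Freya: 10:45-14:50.
Nadia ∩ Erik ∩ Leo ∩ Freya ∩ Omar: 10:45-14:50.
That's a single block of 245 minutes.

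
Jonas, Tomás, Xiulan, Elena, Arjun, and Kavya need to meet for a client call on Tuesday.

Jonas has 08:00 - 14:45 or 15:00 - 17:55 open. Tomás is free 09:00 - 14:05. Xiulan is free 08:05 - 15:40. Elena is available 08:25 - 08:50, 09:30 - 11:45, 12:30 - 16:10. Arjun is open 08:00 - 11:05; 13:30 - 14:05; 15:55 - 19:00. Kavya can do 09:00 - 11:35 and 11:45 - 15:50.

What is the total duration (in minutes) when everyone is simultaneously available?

Jonas ∩ Tomás: 09:00-14:05.
Jonas ∩ Tomás ∩ Xiulan: 09:00-14:05.
Jonas ∩ Tomás ∩ Xiulan ∩ Elena: 09:30-11:45, 12:30-14:05.
Jonas ∩ Tomás ∩ Xiulan ∩ Elena ∩ Arjun: 09:30-11:05, 13:30-14:05.
Jonas ∩ Tomás ∩ Xiulan ∩ Elena ∩ Arjun ∩ Kavya: 09:30-11:05, 13:30-14:05.
So the common availability across everyone is 09:30-11:05, 13:30-14:05.
Summing the common windows: 95 + 35 = 130 minutes.

130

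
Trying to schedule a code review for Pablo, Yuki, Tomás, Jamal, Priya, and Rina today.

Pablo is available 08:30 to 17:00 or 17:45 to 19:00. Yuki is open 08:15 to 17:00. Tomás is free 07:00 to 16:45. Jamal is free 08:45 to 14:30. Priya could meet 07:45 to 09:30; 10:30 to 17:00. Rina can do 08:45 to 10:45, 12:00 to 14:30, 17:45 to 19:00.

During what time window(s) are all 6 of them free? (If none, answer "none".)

08:45-09:30, 10:30-10:45, 12:00-14:30

Pablo ∩ Yuki: 08:30-17:00.
Pablo ∩ Yuki ∩ Tomás: 08:30-16:45.
Pablo ∩ Yuki ∩ Tomás ∩ Jamal: 08:45-14:30.
Pablo ∩ Yuki ∩ Tomás ∩ Jamal ∩ Priya: 08:45-09:30, 10:30-14:30.
Pablo ∩ Yuki ∩ Tomás ∩ Jamal ∩ Priya ∩ Rina: 08:45-09:30, 10:30-10:45, 12:00-14:30.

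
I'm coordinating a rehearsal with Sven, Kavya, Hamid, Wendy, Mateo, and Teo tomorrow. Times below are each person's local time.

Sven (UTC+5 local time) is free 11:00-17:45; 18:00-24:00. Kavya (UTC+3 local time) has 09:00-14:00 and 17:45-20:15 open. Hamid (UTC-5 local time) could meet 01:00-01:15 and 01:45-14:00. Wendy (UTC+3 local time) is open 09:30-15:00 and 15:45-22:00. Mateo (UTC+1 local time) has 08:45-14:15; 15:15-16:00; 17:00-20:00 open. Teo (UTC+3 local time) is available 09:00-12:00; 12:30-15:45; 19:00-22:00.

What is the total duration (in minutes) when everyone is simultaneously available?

240

Sven in UTC: 06:00-12:45, 13:00-19:00 (subtract 5h to convert from UTC+5).
Kavya in UTC: 06:00-11:00, 14:45-17:15 (subtract 3h to convert from UTC+3).
Hamid in UTC: 06:00-06:15, 06:45-19:00 (add 5h to convert from UTC-5).
Wendy in UTC: 06:30-12:00, 12:45-19:00 (subtract 3h to convert from UTC+3).
Mateo in UTC: 07:45-13:15, 14:15-15:00, 16:00-19:00 (subtract 1h to convert from UTC+1).
Teo in UTC: 06:00-09:00, 09:30-12:45, 16:00-19:00 (subtract 3h to convert from UTC+3).
Sven ∩ Kavya: 06:00-11:00, 14:45-17:15.
Sven ∩ Kavya ∩ Hamid: 06:00-06:15, 06:45-11:00, 14:45-17:15.
Sven ∩ Kavya ∩ Hamid ∩ Wendy: 06:45-11:00, 14:45-17:15.
Sven ∩ Kavya ∩ Hamid ∩ Wendy ∩ Mateo: 07:45-11:00, 14:45-15:00, 16:00-17:15.
Sven ∩ Kavya ∩ Hamid ∩ Wendy ∩ Mateo ∩ Teo: 07:45-09:00, 09:30-11:00, 16:00-17:15.
Summing the common windows: 75 + 90 + 75 = 240 minutes.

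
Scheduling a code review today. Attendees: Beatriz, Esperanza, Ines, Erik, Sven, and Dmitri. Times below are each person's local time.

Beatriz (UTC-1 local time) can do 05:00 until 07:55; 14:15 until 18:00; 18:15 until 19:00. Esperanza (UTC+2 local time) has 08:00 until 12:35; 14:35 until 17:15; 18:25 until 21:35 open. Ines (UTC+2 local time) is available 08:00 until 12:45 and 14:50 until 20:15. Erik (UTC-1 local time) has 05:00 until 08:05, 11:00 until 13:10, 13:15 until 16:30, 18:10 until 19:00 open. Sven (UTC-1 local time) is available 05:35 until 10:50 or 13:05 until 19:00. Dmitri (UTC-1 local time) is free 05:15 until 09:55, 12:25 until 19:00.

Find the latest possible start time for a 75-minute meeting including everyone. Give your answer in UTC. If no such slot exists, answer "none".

Beatriz in UTC: 06:00-08:55, 15:15-19:00, 19:15-20:00 (add 1h to convert from UTC-1).
Esperanza in UTC: 06:00-10:35, 12:35-15:15, 16:25-19:35 (subtract 2h to convert from UTC+2).
Ines in UTC: 06:00-10:45, 12:50-18:15 (subtract 2h to convert from UTC+2).
Erik in UTC: 06:00-09:05, 12:00-14:10, 14:15-17:30, 19:10-20:00 (add 1h to convert from UTC-1).
Sven in UTC: 06:35-11:50, 14:05-20:00 (add 1h to convert from UTC-1).
Dmitri in UTC: 06:15-10:55, 13:25-20:00 (add 1h to convert from UTC-1).
Beatriz ∩ Esperanza: 06:00-08:55, 16:25-19:00, 19:15-19:35.
Beatriz ∩ Esperanza ∩ Ines: 06:00-08:55, 16:25-18:15.
Beatriz ∩ Esperanza ∩ Ines ∩ Erik: 06:00-08:55, 16:25-17:30.
Beatriz ∩ Esperanza ∩ Ines ∩ Erik ∩ Sven: 06:35-08:55, 16:25-17:30.
Beatriz ∩ Esperanza ∩ Ines ∩ Erik ∩ Sven ∩ Dmitri: 06:35-08:55, 16:25-17:30.
So the common availability across everyone is 06:35-08:55, 16:25-17:30.
The last common window of at least 75 minutes is 06:35-08:55; a 75-minute meeting can start as late as 07:40 and still end by 08:55.

07:40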